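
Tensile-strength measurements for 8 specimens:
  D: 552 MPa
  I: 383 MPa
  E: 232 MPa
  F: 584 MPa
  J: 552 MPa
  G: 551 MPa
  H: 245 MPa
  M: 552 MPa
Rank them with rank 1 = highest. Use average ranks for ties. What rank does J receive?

Sorted (descending): 584, 552, 552, 552, 551, 383, 245, 232
The 3 values of 552 occupy positions 2–4 → average rank 3.
J has value 552 MPa → rank 3.

3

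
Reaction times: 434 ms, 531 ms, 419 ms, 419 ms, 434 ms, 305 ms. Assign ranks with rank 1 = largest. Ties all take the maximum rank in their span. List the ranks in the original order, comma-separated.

3, 1, 5, 5, 3, 6

Sorted (descending): 531, 434, 434, 419, 419, 305
The 2 values of 434 occupy positions 2–3 → each gets rank 3.
The 2 values of 419 occupy positions 4–5 → each gets rank 5.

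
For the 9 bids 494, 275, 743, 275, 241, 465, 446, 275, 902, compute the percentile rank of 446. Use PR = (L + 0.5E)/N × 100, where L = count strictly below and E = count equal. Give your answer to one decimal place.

50.0

N = 9.
Strictly below 446: 4. Equal to 446: 1.
PR = (4 + 0.5·1)/9 × 100 = 50.0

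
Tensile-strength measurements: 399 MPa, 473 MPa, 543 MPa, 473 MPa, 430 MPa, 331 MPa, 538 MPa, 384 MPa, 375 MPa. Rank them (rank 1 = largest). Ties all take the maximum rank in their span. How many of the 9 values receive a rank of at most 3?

Sorted (descending): 543, 538, 473, 473, 430, 399, 384, 375, 331
The 2 values of 473 occupy positions 3–4 → each gets rank 4.
Ranks ≤ 3: {1, 2} → 2 values.

2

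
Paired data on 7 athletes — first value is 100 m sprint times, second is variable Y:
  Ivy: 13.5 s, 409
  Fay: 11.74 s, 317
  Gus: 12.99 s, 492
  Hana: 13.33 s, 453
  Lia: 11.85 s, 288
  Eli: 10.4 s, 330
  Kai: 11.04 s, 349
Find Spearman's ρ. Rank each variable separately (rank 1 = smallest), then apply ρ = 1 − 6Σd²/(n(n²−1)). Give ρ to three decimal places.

0.536

Ranks of variable 1: 7, 3, 5, 6, 4, 1, 2
Ranks of variable 2: 5, 2, 7, 6, 1, 3, 4
d = r₁ − r₂: 2, 1, -2, 0, 3, -2, -2
d²: 4, 1, 4, 0, 9, 4, 4; Σd² = 26
ρ = 1 − 6·26/(7·48) = 1 − 156/336 = 0.536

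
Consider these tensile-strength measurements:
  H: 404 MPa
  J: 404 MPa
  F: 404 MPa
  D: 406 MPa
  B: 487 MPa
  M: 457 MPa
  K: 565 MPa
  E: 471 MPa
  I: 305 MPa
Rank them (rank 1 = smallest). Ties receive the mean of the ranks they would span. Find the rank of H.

3

Sorted (ascending): 305, 404, 404, 404, 406, 457, 471, 487, 565
The 3 values of 404 occupy positions 2–4 → average rank 3.
H has value 404 MPa → rank 3.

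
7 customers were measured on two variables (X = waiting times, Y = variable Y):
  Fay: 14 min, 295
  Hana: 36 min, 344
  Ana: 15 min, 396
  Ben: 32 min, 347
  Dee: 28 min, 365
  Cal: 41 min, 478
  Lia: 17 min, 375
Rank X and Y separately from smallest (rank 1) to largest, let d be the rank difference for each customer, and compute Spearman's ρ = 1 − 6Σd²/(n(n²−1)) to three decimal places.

0.286

Ranks of variable 1: 1, 6, 2, 5, 4, 7, 3
Ranks of variable 2: 1, 2, 6, 3, 4, 7, 5
d = r₁ − r₂: 0, 4, -4, 2, 0, 0, -2
d²: 0, 16, 16, 4, 0, 0, 4; Σd² = 40
ρ = 1 − 6·40/(7·48) = 1 − 240/336 = 0.286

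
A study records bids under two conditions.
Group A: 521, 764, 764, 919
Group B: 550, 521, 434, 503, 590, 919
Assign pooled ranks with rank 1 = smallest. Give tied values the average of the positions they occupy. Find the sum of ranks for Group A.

28

Sorted (ascending): 434, 503, 521, 521, 550, 590, 764, 764, 919, 919
The 2 values of 521 occupy positions 3–4 → average rank (3+4)/2 = 3.5.
The 2 values of 764 occupy positions 7–8 → average rank (7+8)/2 = 7.5.
The 2 values of 919 occupy positions 9–10 → average rank (9+10)/2 = 9.5.
Group A values → pooled ranks: 521→3.5, 764→7.5, 764→7.5, 919→9.5
Rank sum = 3.5 + 7.5 + 7.5 + 9.5 = 28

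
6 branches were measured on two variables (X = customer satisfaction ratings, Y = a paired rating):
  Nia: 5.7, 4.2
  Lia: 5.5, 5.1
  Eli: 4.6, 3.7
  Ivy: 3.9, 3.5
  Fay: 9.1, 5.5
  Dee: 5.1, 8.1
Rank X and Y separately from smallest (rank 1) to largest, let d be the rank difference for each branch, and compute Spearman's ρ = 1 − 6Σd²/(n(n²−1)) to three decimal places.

Ranks of variable 1: 5, 4, 2, 1, 6, 3
Ranks of variable 2: 3, 4, 2, 1, 5, 6
d = r₁ − r₂: 2, 0, 0, 0, 1, -3
d²: 4, 0, 0, 0, 1, 9; Σd² = 14
ρ = 1 − 6·14/(6·35) = 1 − 84/210 = 0.600

0.600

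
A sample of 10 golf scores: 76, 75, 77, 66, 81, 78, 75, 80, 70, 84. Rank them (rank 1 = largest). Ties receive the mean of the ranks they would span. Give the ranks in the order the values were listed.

6, 7.5, 5, 10, 2, 4, 7.5, 3, 9, 1

Sorted (descending): 84, 81, 80, 78, 77, 76, 75, 75, 70, 66
The 2 values of 75 occupy positions 7–8 → average rank (7+8)/2 = 7.5.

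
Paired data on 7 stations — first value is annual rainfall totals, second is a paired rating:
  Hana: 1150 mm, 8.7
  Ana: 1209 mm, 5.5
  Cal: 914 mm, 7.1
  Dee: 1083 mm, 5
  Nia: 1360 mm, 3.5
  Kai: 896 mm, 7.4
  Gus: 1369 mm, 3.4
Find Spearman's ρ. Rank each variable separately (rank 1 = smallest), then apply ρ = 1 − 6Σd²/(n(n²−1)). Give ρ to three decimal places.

-0.714

Ranks of variable 1: 4, 5, 2, 3, 6, 1, 7
Ranks of variable 2: 7, 4, 5, 3, 2, 6, 1
d = r₁ − r₂: -3, 1, -3, 0, 4, -5, 6
d²: 9, 1, 9, 0, 16, 25, 36; Σd² = 96
ρ = 1 − 6·96/(7·48) = 1 − 576/336 = -0.714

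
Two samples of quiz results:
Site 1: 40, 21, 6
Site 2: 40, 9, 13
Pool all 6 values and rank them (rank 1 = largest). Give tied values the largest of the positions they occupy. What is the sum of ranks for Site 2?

11

Sorted (descending): 40, 40, 21, 13, 9, 6
The 2 values of 40 occupy positions 1–2 → each gets rank 2.
Site 2 values → pooled ranks: 40→2, 9→5, 13→4
Rank sum = 2 + 5 + 4 = 11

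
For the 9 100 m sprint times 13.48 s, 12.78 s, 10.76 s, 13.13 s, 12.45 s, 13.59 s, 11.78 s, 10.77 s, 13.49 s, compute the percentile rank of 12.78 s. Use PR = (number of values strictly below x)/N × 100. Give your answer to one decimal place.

44.4

N = 9.
Strictly below 12.78: 4. Equal to 12.78: 1.
PR = 4/9 × 100 = 44.4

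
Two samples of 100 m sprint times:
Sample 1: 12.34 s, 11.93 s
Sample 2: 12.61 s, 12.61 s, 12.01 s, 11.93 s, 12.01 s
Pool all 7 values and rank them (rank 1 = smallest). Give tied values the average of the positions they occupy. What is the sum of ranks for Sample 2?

21.5

Sorted (ascending): 11.93, 11.93, 12.01, 12.01, 12.34, 12.61, 12.61
The 2 values of 11.93 occupy positions 1–2 → average rank (1+2)/2 = 1.5.
The 2 values of 12.01 occupy positions 3–4 → average rank (3+4)/2 = 3.5.
The 2 values of 12.61 occupy positions 6–7 → average rank (6+7)/2 = 6.5.
Sample 2 values → pooled ranks: 12.61→6.5, 12.61→6.5, 12.01→3.5, 11.93→1.5, 12.01→3.5
Rank sum = 6.5 + 6.5 + 3.5 + 1.5 + 3.5 = 21.5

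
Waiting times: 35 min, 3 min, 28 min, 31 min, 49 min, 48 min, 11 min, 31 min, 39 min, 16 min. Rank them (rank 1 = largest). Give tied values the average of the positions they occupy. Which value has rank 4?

35

Sorted (descending): 49, 48, 39, 35, 31, 31, 28, 16, 11, 3
The 2 values of 31 occupy positions 5–6 → average rank (5+6)/2 = 5.5.
Rank 4 → value 35.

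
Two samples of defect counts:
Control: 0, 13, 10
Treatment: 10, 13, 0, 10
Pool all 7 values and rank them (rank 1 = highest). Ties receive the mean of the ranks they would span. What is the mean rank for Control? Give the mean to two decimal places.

4.00

Sorted (descending): 13, 13, 10, 10, 10, 0, 0
The 2 values of 13 occupy positions 1–2 → average rank (1+2)/2 = 1.5.
The 3 values of 10 occupy positions 3–5 → average rank 4.
The 2 values of 0 occupy positions 6–7 → average rank (6+7)/2 = 6.5.
Control values → pooled ranks: 0→6.5, 13→1.5, 10→4
Mean rank = (6.5 + 1.5 + 4) / 3 = 4.00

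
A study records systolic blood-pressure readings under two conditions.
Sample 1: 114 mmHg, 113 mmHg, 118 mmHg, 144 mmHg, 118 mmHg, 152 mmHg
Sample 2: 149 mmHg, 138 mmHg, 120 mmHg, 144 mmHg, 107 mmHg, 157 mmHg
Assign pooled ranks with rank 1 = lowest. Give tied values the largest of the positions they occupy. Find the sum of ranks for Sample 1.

Sorted (ascending): 107, 113, 114, 118, 118, 120, 138, 144, 144, 149, 152, 157
The 2 values of 118 occupy positions 4–5 → each gets rank 5.
The 2 values of 144 occupy positions 8–9 → each gets rank 9.
Sample 1 values → pooled ranks: 114→3, 113→2, 118→5, 144→9, 118→5, 152→11
Rank sum = 3 + 2 + 5 + 9 + 5 + 11 = 35

35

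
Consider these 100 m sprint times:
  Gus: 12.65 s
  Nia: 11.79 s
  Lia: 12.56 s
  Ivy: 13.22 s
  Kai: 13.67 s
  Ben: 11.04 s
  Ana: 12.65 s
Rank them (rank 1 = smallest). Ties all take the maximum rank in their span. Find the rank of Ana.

Sorted (ascending): 11.04, 11.79, 12.56, 12.65, 12.65, 13.22, 13.67
The 2 values of 12.65 occupy positions 4–5 → each gets rank 5.
Ana has value 12.65 s → rank 5.

5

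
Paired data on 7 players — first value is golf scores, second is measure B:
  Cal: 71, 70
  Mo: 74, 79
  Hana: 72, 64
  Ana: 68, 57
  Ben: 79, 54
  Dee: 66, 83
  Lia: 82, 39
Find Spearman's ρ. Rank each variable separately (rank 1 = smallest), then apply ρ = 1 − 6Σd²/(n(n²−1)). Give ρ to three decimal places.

Ranks of variable 1: 3, 5, 4, 2, 6, 1, 7
Ranks of variable 2: 5, 6, 4, 3, 2, 7, 1
d = r₁ − r₂: -2, -1, 0, -1, 4, -6, 6
d²: 4, 1, 0, 1, 16, 36, 36; Σd² = 94
ρ = 1 − 6·94/(7·48) = 1 − 564/336 = -0.679

-0.679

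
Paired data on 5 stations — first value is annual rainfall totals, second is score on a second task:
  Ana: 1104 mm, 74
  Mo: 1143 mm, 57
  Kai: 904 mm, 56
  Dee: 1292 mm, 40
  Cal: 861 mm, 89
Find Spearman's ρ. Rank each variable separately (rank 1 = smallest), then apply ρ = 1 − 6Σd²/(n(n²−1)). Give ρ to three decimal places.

Ranks of variable 1: 3, 4, 2, 5, 1
Ranks of variable 2: 4, 3, 2, 1, 5
d = r₁ − r₂: -1, 1, 0, 4, -4
d²: 1, 1, 0, 16, 16; Σd² = 34
ρ = 1 − 6·34/(5·24) = 1 − 204/120 = -0.700

-0.700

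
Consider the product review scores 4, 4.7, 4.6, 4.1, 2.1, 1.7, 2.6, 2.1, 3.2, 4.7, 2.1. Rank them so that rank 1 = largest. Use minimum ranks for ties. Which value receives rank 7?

2.6

Sorted (descending): 4.7, 4.7, 4.6, 4.1, 4, 3.2, 2.6, 2.1, 2.1, 2.1, 1.7
The 2 values of 4.7 occupy positions 1–2 → each gets rank 1.
The 3 values of 2.1 occupy positions 8–10 → each gets rank 8.
Rank 7 → value 2.6.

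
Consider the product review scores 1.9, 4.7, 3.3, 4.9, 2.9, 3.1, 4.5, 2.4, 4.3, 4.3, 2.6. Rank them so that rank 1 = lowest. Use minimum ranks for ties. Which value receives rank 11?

Sorted (ascending): 1.9, 2.4, 2.6, 2.9, 3.1, 3.3, 4.3, 4.3, 4.5, 4.7, 4.9
The 2 values of 4.3 occupy positions 7–8 → each gets rank 7.
Rank 11 → value 4.9.

4.9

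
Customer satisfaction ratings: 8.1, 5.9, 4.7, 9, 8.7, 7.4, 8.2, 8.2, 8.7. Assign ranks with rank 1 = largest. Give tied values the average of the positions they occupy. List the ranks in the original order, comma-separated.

6, 8, 9, 1, 2.5, 7, 4.5, 4.5, 2.5

Sorted (descending): 9, 8.7, 8.7, 8.2, 8.2, 8.1, 7.4, 5.9, 4.7
The 2 values of 8.7 occupy positions 2–3 → average rank (2+3)/2 = 2.5.
The 2 values of 8.2 occupy positions 4–5 → average rank (4+5)/2 = 4.5.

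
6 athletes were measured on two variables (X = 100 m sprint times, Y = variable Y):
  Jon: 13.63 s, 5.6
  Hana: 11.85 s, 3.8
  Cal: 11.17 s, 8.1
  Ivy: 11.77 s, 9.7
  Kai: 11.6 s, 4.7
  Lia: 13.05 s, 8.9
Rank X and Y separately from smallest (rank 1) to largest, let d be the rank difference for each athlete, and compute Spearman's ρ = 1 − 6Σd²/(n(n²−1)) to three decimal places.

-0.029

Ranks of variable 1: 6, 4, 1, 3, 2, 5
Ranks of variable 2: 3, 1, 4, 6, 2, 5
d = r₁ − r₂: 3, 3, -3, -3, 0, 0
d²: 9, 9, 9, 9, 0, 0; Σd² = 36
ρ = 1 − 6·36/(6·35) = 1 − 216/210 = -0.029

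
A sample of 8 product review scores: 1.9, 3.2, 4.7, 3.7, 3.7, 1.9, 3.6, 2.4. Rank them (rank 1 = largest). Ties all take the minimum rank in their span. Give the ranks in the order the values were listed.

Sorted (descending): 4.7, 3.7, 3.7, 3.6, 3.2, 2.4, 1.9, 1.9
The 2 values of 3.7 occupy positions 2–3 → each gets rank 2.
The 2 values of 1.9 occupy positions 7–8 → each gets rank 7.

7, 5, 1, 2, 2, 7, 4, 6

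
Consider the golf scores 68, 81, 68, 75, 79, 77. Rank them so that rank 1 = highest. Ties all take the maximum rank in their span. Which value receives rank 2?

79

Sorted (descending): 81, 79, 77, 75, 68, 68
The 2 values of 68 occupy positions 5–6 → each gets rank 6.
Rank 2 → value 79.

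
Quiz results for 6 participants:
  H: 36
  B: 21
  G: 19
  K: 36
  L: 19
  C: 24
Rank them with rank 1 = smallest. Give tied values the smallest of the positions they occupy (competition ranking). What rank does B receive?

3

Sorted (ascending): 19, 19, 21, 24, 36, 36
The 2 values of 19 occupy positions 1–2 → each gets rank 1.
The 2 values of 36 occupy positions 5–6 → each gets rank 5.
B has value 21 → rank 3.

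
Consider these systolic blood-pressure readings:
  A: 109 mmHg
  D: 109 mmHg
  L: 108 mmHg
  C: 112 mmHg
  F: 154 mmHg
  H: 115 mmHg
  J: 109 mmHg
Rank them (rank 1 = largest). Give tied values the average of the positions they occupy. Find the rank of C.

3

Sorted (descending): 154, 115, 112, 109, 109, 109, 108
The 3 values of 109 occupy positions 4–6 → average rank 5.
C has value 112 mmHg → rank 3.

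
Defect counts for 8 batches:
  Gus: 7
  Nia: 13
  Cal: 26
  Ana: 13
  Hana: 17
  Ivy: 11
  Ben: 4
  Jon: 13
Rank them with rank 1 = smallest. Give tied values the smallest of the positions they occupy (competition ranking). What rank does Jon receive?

Sorted (ascending): 4, 7, 11, 13, 13, 13, 17, 26
The 3 values of 13 occupy positions 4–6 → each gets rank 4.
Jon has value 13 → rank 4.

4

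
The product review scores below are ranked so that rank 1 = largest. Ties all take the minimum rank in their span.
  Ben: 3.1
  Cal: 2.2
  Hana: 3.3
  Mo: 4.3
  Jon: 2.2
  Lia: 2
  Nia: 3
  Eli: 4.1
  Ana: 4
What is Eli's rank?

Sorted (descending): 4.3, 4.1, 4, 3.3, 3.1, 3, 2.2, 2.2, 2
The 2 values of 2.2 occupy positions 7–8 → each gets rank 7.
Eli has value 4.1 → rank 2.

2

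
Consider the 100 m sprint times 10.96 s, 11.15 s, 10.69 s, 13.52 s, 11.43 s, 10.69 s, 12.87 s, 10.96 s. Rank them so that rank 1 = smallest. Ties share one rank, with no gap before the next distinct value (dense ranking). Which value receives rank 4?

Sorted (ascending): 10.69, 10.69, 10.96, 10.96, 11.15, 11.43, 12.87, 13.52
The 2 values of 10.69 share dense rank 1.
The 2 values of 10.96 share dense rank 2.
Remaining distinct values take the next consecutive integers.
Rank 4 → value 11.43.

11.43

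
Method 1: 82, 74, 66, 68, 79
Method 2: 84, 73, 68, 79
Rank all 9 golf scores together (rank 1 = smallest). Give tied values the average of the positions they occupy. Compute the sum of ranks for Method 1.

Sorted (ascending): 66, 68, 68, 73, 74, 79, 79, 82, 84
The 2 values of 68 occupy positions 2–3 → average rank (2+3)/2 = 2.5.
The 2 values of 79 occupy positions 6–7 → average rank (6+7)/2 = 6.5.
Method 1 values → pooled ranks: 82→8, 74→5, 66→1, 68→2.5, 79→6.5
Rank sum = 8 + 5 + 1 + 2.5 + 6.5 = 23

23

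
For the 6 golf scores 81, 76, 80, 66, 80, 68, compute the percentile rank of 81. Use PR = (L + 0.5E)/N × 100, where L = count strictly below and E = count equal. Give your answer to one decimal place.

91.7

N = 6.
Strictly below 81: 5. Equal to 81: 1.
PR = (5 + 0.5·1)/6 × 100 = 91.7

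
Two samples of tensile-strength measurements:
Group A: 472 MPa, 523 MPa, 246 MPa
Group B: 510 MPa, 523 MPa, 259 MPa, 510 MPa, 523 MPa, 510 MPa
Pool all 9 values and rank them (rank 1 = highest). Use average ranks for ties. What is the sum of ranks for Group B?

Sorted (descending): 523, 523, 523, 510, 510, 510, 472, 259, 246
The 3 values of 523 occupy positions 1–3 → average rank 2.
The 3 values of 510 occupy positions 4–6 → average rank 5.
Group B values → pooled ranks: 510→5, 523→2, 259→8, 510→5, 523→2, 510→5
Rank sum = 5 + 2 + 8 + 5 + 2 + 5 = 27

27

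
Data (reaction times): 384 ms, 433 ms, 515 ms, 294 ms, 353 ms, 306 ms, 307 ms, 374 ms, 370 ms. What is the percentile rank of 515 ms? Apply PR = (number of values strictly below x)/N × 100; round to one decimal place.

88.9

N = 9.
Strictly below 515: 8. Equal to 515: 1.
PR = 8/9 × 100 = 88.9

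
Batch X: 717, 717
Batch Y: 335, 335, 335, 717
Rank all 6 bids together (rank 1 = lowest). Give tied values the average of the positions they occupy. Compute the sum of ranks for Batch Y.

11

Sorted (ascending): 335, 335, 335, 717, 717, 717
The 3 values of 335 occupy positions 1–3 → average rank 2.
The 3 values of 717 occupy positions 4–6 → average rank 5.
Batch Y values → pooled ranks: 335→2, 335→2, 335→2, 717→5
Rank sum = 2 + 2 + 2 + 5 = 11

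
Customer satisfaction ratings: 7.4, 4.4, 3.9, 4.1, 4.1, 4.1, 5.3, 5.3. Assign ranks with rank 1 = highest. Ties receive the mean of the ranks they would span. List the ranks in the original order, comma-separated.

1, 4, 8, 6, 6, 6, 2.5, 2.5

Sorted (descending): 7.4, 5.3, 5.3, 4.4, 4.1, 4.1, 4.1, 3.9
The 2 values of 5.3 occupy positions 2–3 → average rank (2+3)/2 = 2.5.
The 3 values of 4.1 occupy positions 5–7 → average rank 6.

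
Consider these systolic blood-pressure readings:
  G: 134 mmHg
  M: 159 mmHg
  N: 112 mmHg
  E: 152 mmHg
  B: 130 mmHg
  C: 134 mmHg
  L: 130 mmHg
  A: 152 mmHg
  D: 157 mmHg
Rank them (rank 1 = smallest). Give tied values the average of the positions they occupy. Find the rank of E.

Sorted (ascending): 112, 130, 130, 134, 134, 152, 152, 157, 159
The 2 values of 130 occupy positions 2–3 → average rank (2+3)/2 = 2.5.
The 2 values of 134 occupy positions 4–5 → average rank (4+5)/2 = 4.5.
The 2 values of 152 occupy positions 6–7 → average rank (6+7)/2 = 6.5.
E has value 152 mmHg → rank 6.5.

6.5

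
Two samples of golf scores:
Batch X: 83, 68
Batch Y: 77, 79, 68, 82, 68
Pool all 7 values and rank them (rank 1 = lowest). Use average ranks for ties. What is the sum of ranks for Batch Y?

19

Sorted (ascending): 68, 68, 68, 77, 79, 82, 83
The 3 values of 68 occupy positions 1–3 → average rank 2.
Batch Y values → pooled ranks: 77→4, 79→5, 68→2, 82→6, 68→2
Rank sum = 4 + 5 + 2 + 6 + 2 = 19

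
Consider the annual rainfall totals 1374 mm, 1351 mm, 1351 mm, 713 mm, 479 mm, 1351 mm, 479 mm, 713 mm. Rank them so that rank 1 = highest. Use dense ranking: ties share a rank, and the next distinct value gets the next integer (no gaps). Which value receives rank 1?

1374

Sorted (descending): 1374, 1351, 1351, 1351, 713, 713, 479, 479
The 3 values of 1351 share dense rank 2.
The 2 values of 713 share dense rank 3.
The 2 values of 479 share dense rank 4.
Remaining distinct values take the next consecutive integers.
Rank 1 → value 1374.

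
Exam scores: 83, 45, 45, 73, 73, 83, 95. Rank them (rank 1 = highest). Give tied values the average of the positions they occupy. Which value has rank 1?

Sorted (descending): 95, 83, 83, 73, 73, 45, 45
The 2 values of 83 occupy positions 2–3 → average rank (2+3)/2 = 2.5.
The 2 values of 73 occupy positions 4–5 → average rank (4+5)/2 = 4.5.
The 2 values of 45 occupy positions 6–7 → average rank (6+7)/2 = 6.5.
Rank 1 → value 95.

95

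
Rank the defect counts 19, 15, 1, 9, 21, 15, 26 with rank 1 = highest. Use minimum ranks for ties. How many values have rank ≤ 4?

5

Sorted (descending): 26, 21, 19, 15, 15, 9, 1
The 2 values of 15 occupy positions 4–5 → each gets rank 4.
Ranks ≤ 4: {1, 2, 3, 4, 4} → 5 values.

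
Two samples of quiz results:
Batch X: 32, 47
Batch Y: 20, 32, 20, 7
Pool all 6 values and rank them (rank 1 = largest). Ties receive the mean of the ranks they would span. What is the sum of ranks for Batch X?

Sorted (descending): 47, 32, 32, 20, 20, 7
The 2 values of 32 occupy positions 2–3 → average rank (2+3)/2 = 2.5.
The 2 values of 20 occupy positions 4–5 → average rank (4+5)/2 = 4.5.
Batch X values → pooled ranks: 32→2.5, 47→1
Rank sum = 2.5 + 1 = 3.5

3.5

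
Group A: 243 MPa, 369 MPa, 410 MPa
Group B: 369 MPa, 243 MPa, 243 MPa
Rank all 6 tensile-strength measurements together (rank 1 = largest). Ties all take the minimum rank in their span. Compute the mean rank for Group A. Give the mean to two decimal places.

Sorted (descending): 410, 369, 369, 243, 243, 243
The 2 values of 369 occupy positions 2–3 → each gets rank 2.
The 3 values of 243 occupy positions 4–6 → each gets rank 4.
Group A values → pooled ranks: 243→4, 369→2, 410→1
Mean rank = (4 + 2 + 1) / 3 = 2.33

2.33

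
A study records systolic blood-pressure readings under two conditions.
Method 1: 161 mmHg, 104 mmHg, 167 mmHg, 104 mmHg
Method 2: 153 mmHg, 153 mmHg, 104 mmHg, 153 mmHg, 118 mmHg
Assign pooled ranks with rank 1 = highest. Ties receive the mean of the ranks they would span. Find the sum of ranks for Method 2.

26

Sorted (descending): 167, 161, 153, 153, 153, 118, 104, 104, 104
The 3 values of 153 occupy positions 3–5 → average rank 4.
The 3 values of 104 occupy positions 7–9 → average rank 8.
Method 2 values → pooled ranks: 153→4, 153→4, 104→8, 153→4, 118→6
Rank sum = 4 + 4 + 8 + 4 + 6 = 26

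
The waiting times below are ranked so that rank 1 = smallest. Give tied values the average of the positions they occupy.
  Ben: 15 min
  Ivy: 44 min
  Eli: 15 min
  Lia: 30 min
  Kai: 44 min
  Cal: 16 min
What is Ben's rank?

Sorted (ascending): 15, 15, 16, 30, 44, 44
The 2 values of 15 occupy positions 1–2 → average rank (1+2)/2 = 1.5.
The 2 values of 44 occupy positions 5–6 → average rank (5+6)/2 = 5.5.
Ben has value 15 min → rank 1.5.

1.5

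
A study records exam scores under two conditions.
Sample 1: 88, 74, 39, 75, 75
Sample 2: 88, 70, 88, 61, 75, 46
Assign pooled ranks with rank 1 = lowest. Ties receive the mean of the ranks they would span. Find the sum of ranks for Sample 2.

36

Sorted (ascending): 39, 46, 61, 70, 74, 75, 75, 75, 88, 88, 88
The 3 values of 75 occupy positions 6–8 → average rank 7.
The 3 values of 88 occupy positions 9–11 → average rank 10.
Sample 2 values → pooled ranks: 88→10, 70→4, 88→10, 61→3, 75→7, 46→2
Rank sum = 10 + 4 + 10 + 3 + 7 + 2 = 36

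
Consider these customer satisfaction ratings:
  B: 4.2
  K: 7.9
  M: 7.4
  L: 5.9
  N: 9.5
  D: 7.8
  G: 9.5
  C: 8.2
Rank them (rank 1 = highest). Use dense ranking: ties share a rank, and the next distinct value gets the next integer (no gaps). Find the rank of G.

1

Sorted (descending): 9.5, 9.5, 8.2, 7.9, 7.8, 7.4, 5.9, 4.2
The 2 values of 9.5 share dense rank 1.
Remaining distinct values take the next consecutive integers.
G has value 9.5 → rank 1.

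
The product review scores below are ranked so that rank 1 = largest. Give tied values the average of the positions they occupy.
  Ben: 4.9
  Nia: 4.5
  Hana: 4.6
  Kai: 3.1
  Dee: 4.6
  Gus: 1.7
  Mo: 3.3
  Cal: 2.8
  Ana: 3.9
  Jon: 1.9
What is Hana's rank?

2.5

Sorted (descending): 4.9, 4.6, 4.6, 4.5, 3.9, 3.3, 3.1, 2.8, 1.9, 1.7
The 2 values of 4.6 occupy positions 2–3 → average rank (2+3)/2 = 2.5.
Hana has value 4.6 → rank 2.5.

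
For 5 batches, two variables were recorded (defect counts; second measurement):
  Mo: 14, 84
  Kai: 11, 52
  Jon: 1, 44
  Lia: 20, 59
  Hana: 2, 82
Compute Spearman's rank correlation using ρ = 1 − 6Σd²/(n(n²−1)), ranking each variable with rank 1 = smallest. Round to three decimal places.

Ranks of variable 1: 4, 3, 1, 5, 2
Ranks of variable 2: 5, 2, 1, 3, 4
d = r₁ − r₂: -1, 1, 0, 2, -2
d²: 1, 1, 0, 4, 4; Σd² = 10
ρ = 1 − 6·10/(5·24) = 1 − 60/120 = 0.500

0.500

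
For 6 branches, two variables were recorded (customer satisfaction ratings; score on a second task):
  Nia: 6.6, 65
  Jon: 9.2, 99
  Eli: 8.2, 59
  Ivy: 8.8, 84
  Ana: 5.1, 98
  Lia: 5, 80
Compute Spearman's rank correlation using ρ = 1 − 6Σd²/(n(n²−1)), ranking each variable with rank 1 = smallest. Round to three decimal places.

Ranks of variable 1: 3, 6, 4, 5, 2, 1
Ranks of variable 2: 2, 6, 1, 4, 5, 3
d = r₁ − r₂: 1, 0, 3, 1, -3, -2
d²: 1, 0, 9, 1, 9, 4; Σd² = 24
ρ = 1 − 6·24/(6·35) = 1 − 144/210 = 0.314

0.314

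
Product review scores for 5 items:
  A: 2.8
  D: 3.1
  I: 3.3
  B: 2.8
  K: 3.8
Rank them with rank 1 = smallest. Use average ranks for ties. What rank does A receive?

Sorted (ascending): 2.8, 2.8, 3.1, 3.3, 3.8
The 2 values of 2.8 occupy positions 1–2 → average rank (1+2)/2 = 1.5.
A has value 2.8 → rank 1.5.

1.5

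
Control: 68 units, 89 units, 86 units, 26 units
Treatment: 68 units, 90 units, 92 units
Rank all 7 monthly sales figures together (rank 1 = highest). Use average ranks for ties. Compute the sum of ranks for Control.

19.5

Sorted (descending): 92, 90, 89, 86, 68, 68, 26
The 2 values of 68 occupy positions 5–6 → average rank (5+6)/2 = 5.5.
Control values → pooled ranks: 68→5.5, 89→3, 86→4, 26→7
Rank sum = 5.5 + 3 + 4 + 7 = 19.5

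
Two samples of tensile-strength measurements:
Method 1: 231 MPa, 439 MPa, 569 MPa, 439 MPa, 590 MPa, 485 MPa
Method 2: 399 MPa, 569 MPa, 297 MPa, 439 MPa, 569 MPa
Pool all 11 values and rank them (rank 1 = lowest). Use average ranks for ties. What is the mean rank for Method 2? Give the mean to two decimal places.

Sorted (ascending): 231, 297, 399, 439, 439, 439, 485, 569, 569, 569, 590
The 3 values of 439 occupy positions 4–6 → average rank 5.
The 3 values of 569 occupy positions 8–10 → average rank 9.
Method 2 values → pooled ranks: 399→3, 569→9, 297→2, 439→5, 569→9
Mean rank = (3 + 9 + 2 + 5 + 9) / 5 = 5.60

5.60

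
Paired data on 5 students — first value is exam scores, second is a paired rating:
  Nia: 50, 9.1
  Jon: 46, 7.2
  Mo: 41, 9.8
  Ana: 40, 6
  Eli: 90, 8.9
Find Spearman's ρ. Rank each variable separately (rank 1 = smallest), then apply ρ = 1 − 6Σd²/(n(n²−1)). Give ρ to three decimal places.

0.300

Ranks of variable 1: 4, 3, 2, 1, 5
Ranks of variable 2: 4, 2, 5, 1, 3
d = r₁ − r₂: 0, 1, -3, 0, 2
d²: 0, 1, 9, 0, 4; Σd² = 14
ρ = 1 − 6·14/(5·24) = 1 − 84/120 = 0.300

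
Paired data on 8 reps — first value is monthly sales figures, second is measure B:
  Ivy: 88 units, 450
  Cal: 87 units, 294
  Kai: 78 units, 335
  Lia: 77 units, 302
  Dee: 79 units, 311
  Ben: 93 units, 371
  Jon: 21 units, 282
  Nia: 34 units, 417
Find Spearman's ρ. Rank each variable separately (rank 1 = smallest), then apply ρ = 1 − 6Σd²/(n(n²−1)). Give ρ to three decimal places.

Ranks of variable 1: 7, 6, 4, 3, 5, 8, 1, 2
Ranks of variable 2: 8, 2, 5, 3, 4, 6, 1, 7
d = r₁ − r₂: -1, 4, -1, 0, 1, 2, 0, -5
d²: 1, 16, 1, 0, 1, 4, 0, 25; Σd² = 48
ρ = 1 − 6·48/(8·63) = 1 − 288/504 = 0.429

0.429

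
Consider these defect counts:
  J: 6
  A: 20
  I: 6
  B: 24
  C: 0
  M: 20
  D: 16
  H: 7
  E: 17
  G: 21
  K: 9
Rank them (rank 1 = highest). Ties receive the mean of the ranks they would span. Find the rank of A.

Sorted (descending): 24, 21, 20, 20, 17, 16, 9, 7, 6, 6, 0
The 2 values of 20 occupy positions 3–4 → average rank (3+4)/2 = 3.5.
The 2 values of 6 occupy positions 9–10 → average rank (9+10)/2 = 9.5.
A has value 20 → rank 3.5.

3.5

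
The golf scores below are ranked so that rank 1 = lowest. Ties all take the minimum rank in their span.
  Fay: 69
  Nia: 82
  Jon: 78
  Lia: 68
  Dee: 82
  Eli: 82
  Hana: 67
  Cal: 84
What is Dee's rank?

5

Sorted (ascending): 67, 68, 69, 78, 82, 82, 82, 84
The 3 values of 82 occupy positions 5–7 → each gets rank 5.
Dee has value 82 → rank 5.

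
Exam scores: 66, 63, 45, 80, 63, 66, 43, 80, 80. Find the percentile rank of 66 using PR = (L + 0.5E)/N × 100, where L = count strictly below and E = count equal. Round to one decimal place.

55.6

N = 9.
Strictly below 66: 4. Equal to 66: 2.
PR = (4 + 0.5·2)/9 × 100 = 55.6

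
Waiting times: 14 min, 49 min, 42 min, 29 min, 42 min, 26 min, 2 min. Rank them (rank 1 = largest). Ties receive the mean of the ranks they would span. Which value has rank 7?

Sorted (descending): 49, 42, 42, 29, 26, 14, 2
The 2 values of 42 occupy positions 2–3 → average rank (2+3)/2 = 2.5.
Rank 7 → value 2.

2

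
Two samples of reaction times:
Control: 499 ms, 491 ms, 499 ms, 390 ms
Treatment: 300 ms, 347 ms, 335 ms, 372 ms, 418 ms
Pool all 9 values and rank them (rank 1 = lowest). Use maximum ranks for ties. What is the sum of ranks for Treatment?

16

Sorted (ascending): 300, 335, 347, 372, 390, 418, 491, 499, 499
The 2 values of 499 occupy positions 8–9 → each gets rank 9.
Treatment values → pooled ranks: 300→1, 347→3, 335→2, 372→4, 418→6
Rank sum = 1 + 3 + 2 + 4 + 6 = 16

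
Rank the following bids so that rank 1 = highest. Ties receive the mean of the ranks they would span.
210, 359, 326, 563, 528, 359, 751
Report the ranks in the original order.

Sorted (descending): 751, 563, 528, 359, 359, 326, 210
The 2 values of 359 occupy positions 4–5 → average rank (4+5)/2 = 4.5.

7, 4.5, 6, 2, 3, 4.5, 1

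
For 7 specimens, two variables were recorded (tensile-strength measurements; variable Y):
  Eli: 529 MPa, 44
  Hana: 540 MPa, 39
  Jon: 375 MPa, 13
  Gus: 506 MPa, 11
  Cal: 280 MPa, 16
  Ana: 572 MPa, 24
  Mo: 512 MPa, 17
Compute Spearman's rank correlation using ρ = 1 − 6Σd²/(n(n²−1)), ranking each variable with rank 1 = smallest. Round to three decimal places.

Ranks of variable 1: 5, 6, 2, 3, 1, 7, 4
Ranks of variable 2: 7, 6, 2, 1, 3, 5, 4
d = r₁ − r₂: -2, 0, 0, 2, -2, 2, 0
d²: 4, 0, 0, 4, 4, 4, 0; Σd² = 16
ρ = 1 − 6·16/(7·48) = 1 − 96/336 = 0.714

0.714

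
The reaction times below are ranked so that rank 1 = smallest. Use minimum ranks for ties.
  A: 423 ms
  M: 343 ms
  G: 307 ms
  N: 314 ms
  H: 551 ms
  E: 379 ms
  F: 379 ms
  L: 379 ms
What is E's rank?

Sorted (ascending): 307, 314, 343, 379, 379, 379, 423, 551
The 3 values of 379 occupy positions 4–6 → each gets rank 4.
E has value 379 ms → rank 4.

4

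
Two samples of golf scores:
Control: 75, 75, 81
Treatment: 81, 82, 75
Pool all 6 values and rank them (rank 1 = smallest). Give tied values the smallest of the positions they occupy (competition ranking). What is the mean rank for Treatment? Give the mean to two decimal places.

3.67

Sorted (ascending): 75, 75, 75, 81, 81, 82
The 3 values of 75 occupy positions 1–3 → each gets rank 1.
The 2 values of 81 occupy positions 4–5 → each gets rank 4.
Treatment values → pooled ranks: 81→4, 82→6, 75→1
Mean rank = (4 + 6 + 1) / 3 = 3.67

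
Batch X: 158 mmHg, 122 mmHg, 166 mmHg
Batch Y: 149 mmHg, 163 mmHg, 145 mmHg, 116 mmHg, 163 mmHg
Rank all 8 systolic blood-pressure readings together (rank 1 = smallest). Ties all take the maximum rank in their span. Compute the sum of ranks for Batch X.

Sorted (ascending): 116, 122, 145, 149, 158, 163, 163, 166
The 2 values of 163 occupy positions 6–7 → each gets rank 7.
Batch X values → pooled ranks: 158→5, 122→2, 166→8
Rank sum = 5 + 2 + 8 = 15

15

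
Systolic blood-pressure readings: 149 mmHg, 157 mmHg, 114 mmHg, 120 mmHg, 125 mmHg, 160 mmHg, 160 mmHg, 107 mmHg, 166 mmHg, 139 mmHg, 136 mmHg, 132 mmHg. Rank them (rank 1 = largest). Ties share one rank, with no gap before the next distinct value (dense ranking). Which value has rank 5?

139

Sorted (descending): 166, 160, 160, 157, 149, 139, 136, 132, 125, 120, 114, 107
The 2 values of 160 share dense rank 2.
Remaining distinct values take the next consecutive integers.
Rank 5 → value 139.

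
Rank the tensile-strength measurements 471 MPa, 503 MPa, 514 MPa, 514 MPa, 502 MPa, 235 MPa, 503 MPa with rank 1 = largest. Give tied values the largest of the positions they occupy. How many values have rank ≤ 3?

2

Sorted (descending): 514, 514, 503, 503, 502, 471, 235
The 2 values of 514 occupy positions 1–2 → each gets rank 2.
The 2 values of 503 occupy positions 3–4 → each gets rank 4.
Ranks ≤ 3: {2, 2} → 2 values.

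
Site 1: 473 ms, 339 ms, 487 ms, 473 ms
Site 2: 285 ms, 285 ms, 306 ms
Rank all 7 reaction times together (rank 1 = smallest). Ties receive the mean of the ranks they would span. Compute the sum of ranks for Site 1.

Sorted (ascending): 285, 285, 306, 339, 473, 473, 487
The 2 values of 285 occupy positions 1–2 → average rank (1+2)/2 = 1.5.
The 2 values of 473 occupy positions 5–6 → average rank (5+6)/2 = 5.5.
Site 1 values → pooled ranks: 473→5.5, 339→4, 487→7, 473→5.5
Rank sum = 5.5 + 4 + 7 + 5.5 = 22

22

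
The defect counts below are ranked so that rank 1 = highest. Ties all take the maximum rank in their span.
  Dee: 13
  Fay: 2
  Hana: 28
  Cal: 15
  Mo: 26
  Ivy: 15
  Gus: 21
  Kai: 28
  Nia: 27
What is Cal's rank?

7

Sorted (descending): 28, 28, 27, 26, 21, 15, 15, 13, 2
The 2 values of 28 occupy positions 1–2 → each gets rank 2.
The 2 values of 15 occupy positions 6–7 → each gets rank 7.
Cal has value 15 → rank 7.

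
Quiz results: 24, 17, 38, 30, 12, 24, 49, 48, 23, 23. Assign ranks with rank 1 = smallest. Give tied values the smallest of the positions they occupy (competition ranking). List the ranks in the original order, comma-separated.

Sorted (ascending): 12, 17, 23, 23, 24, 24, 30, 38, 48, 49
The 2 values of 23 occupy positions 3–4 → each gets rank 3.
The 2 values of 24 occupy positions 5–6 → each gets rank 5.

5, 2, 8, 7, 1, 5, 10, 9, 3, 3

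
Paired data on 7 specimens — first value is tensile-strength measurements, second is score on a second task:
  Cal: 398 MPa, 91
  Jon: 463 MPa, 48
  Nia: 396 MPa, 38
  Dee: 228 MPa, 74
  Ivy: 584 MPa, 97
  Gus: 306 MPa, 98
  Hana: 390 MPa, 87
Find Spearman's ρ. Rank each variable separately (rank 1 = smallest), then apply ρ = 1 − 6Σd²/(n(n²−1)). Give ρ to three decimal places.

0.000

Ranks of variable 1: 5, 6, 4, 1, 7, 2, 3
Ranks of variable 2: 5, 2, 1, 3, 6, 7, 4
d = r₁ − r₂: 0, 4, 3, -2, 1, -5, -1
d²: 0, 16, 9, 4, 1, 25, 1; Σd² = 56
ρ = 1 − 6·56/(7·48) = 1 − 336/336 = 0.000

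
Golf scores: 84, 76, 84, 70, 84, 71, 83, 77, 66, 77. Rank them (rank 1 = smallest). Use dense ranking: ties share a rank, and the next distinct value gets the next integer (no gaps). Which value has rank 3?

71

Sorted (ascending): 66, 70, 71, 76, 77, 77, 83, 84, 84, 84
The 2 values of 77 share dense rank 5.
The 3 values of 84 share dense rank 7.
Remaining distinct values take the next consecutive integers.
Rank 3 → value 71.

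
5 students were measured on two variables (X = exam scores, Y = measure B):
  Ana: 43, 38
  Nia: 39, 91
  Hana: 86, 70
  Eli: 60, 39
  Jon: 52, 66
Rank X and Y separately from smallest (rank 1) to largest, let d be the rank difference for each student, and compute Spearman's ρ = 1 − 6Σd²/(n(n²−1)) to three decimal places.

-0.100

Ranks of variable 1: 2, 1, 5, 4, 3
Ranks of variable 2: 1, 5, 4, 2, 3
d = r₁ − r₂: 1, -4, 1, 2, 0
d²: 1, 16, 1, 4, 0; Σd² = 22
ρ = 1 − 6·22/(5·24) = 1 − 132/120 = -0.100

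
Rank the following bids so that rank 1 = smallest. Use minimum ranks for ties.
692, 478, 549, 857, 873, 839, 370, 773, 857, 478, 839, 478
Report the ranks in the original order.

Sorted (ascending): 370, 478, 478, 478, 549, 692, 773, 839, 839, 857, 857, 873
The 3 values of 478 occupy positions 2–4 → each gets rank 2.
The 2 values of 839 occupy positions 8–9 → each gets rank 8.
The 2 values of 857 occupy positions 10–11 → each gets rank 10.

6, 2, 5, 10, 12, 8, 1, 7, 10, 2, 8, 2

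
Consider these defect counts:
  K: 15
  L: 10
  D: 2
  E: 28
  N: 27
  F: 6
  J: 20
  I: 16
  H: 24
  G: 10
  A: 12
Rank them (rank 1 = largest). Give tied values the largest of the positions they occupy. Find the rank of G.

Sorted (descending): 28, 27, 24, 20, 16, 15, 12, 10, 10, 6, 2
The 2 values of 10 occupy positions 8–9 → each gets rank 9.
G has value 10 → rank 9.

9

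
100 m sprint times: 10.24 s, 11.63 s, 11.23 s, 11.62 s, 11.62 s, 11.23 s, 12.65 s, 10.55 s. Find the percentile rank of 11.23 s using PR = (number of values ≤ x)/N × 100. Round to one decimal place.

N = 8.
Strictly below 11.23: 2. Equal to 11.23: 2.
PR = 4/8 × 100 = 50.0

50.0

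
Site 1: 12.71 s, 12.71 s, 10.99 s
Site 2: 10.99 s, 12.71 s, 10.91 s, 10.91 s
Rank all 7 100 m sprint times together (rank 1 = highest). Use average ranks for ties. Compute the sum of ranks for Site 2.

19.5

Sorted (descending): 12.71, 12.71, 12.71, 10.99, 10.99, 10.91, 10.91
The 3 values of 12.71 occupy positions 1–3 → average rank 2.
The 2 values of 10.99 occupy positions 4–5 → average rank (4+5)/2 = 4.5.
The 2 values of 10.91 occupy positions 6–7 → average rank (6+7)/2 = 6.5.
Site 2 values → pooled ranks: 10.99→4.5, 12.71→2, 10.91→6.5, 10.91→6.5
Rank sum = 4.5 + 2 + 6.5 + 6.5 = 19.5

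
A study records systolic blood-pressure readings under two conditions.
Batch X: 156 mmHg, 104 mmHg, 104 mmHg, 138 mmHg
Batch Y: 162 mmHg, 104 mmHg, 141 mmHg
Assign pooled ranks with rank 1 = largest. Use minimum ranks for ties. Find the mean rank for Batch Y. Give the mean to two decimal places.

Sorted (descending): 162, 156, 141, 138, 104, 104, 104
The 3 values of 104 occupy positions 5–7 → each gets rank 5.
Batch Y values → pooled ranks: 162→1, 104→5, 141→3
Mean rank = (1 + 5 + 3) / 3 = 3.00

3.00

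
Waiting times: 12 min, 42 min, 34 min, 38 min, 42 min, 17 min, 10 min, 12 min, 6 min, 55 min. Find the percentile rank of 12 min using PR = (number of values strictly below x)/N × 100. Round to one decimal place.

20.0

N = 10.
Strictly below 12: 2. Equal to 12: 2.
PR = 2/10 × 100 = 20.0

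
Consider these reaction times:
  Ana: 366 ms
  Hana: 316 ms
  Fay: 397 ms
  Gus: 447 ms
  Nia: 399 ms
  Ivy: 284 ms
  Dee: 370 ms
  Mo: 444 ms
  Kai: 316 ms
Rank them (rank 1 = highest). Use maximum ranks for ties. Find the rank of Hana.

8

Sorted (descending): 447, 444, 399, 397, 370, 366, 316, 316, 284
The 2 values of 316 occupy positions 7–8 → each gets rank 8.
Hana has value 316 ms → rank 8.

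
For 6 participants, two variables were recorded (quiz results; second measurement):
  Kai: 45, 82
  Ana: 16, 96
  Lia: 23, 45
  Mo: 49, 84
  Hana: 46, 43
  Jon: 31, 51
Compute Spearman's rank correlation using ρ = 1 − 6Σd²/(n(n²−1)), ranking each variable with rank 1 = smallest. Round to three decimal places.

Ranks of variable 1: 4, 1, 2, 6, 5, 3
Ranks of variable 2: 4, 6, 2, 5, 1, 3
d = r₁ − r₂: 0, -5, 0, 1, 4, 0
d²: 0, 25, 0, 1, 16, 0; Σd² = 42
ρ = 1 − 6·42/(6·35) = 1 − 252/210 = -0.200

-0.200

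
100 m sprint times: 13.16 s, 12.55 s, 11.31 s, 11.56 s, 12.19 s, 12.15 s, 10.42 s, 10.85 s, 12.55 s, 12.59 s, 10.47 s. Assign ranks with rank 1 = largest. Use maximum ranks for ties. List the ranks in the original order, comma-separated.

Sorted (descending): 13.16, 12.59, 12.55, 12.55, 12.19, 12.15, 11.56, 11.31, 10.85, 10.47, 10.42
The 2 values of 12.55 occupy positions 3–4 → each gets rank 4.

1, 4, 8, 7, 5, 6, 11, 9, 4, 2, 10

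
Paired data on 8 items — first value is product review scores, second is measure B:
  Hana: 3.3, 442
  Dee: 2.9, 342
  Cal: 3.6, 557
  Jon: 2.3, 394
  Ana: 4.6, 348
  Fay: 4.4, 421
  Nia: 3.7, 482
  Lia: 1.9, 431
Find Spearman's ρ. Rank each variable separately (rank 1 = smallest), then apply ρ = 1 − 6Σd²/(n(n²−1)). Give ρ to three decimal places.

0.048

Ranks of variable 1: 4, 3, 5, 2, 8, 7, 6, 1
Ranks of variable 2: 6, 1, 8, 3, 2, 4, 7, 5
d = r₁ − r₂: -2, 2, -3, -1, 6, 3, -1, -4
d²: 4, 4, 9, 1, 36, 9, 1, 16; Σd² = 80
ρ = 1 − 6·80/(8·63) = 1 − 480/504 = 0.048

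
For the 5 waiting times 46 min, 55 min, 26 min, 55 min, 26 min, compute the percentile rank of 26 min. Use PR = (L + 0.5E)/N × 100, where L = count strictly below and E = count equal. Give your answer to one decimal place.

20.0

N = 5.
Strictly below 26: 0. Equal to 26: 2.
PR = (0 + 0.5·2)/5 × 100 = 20.0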